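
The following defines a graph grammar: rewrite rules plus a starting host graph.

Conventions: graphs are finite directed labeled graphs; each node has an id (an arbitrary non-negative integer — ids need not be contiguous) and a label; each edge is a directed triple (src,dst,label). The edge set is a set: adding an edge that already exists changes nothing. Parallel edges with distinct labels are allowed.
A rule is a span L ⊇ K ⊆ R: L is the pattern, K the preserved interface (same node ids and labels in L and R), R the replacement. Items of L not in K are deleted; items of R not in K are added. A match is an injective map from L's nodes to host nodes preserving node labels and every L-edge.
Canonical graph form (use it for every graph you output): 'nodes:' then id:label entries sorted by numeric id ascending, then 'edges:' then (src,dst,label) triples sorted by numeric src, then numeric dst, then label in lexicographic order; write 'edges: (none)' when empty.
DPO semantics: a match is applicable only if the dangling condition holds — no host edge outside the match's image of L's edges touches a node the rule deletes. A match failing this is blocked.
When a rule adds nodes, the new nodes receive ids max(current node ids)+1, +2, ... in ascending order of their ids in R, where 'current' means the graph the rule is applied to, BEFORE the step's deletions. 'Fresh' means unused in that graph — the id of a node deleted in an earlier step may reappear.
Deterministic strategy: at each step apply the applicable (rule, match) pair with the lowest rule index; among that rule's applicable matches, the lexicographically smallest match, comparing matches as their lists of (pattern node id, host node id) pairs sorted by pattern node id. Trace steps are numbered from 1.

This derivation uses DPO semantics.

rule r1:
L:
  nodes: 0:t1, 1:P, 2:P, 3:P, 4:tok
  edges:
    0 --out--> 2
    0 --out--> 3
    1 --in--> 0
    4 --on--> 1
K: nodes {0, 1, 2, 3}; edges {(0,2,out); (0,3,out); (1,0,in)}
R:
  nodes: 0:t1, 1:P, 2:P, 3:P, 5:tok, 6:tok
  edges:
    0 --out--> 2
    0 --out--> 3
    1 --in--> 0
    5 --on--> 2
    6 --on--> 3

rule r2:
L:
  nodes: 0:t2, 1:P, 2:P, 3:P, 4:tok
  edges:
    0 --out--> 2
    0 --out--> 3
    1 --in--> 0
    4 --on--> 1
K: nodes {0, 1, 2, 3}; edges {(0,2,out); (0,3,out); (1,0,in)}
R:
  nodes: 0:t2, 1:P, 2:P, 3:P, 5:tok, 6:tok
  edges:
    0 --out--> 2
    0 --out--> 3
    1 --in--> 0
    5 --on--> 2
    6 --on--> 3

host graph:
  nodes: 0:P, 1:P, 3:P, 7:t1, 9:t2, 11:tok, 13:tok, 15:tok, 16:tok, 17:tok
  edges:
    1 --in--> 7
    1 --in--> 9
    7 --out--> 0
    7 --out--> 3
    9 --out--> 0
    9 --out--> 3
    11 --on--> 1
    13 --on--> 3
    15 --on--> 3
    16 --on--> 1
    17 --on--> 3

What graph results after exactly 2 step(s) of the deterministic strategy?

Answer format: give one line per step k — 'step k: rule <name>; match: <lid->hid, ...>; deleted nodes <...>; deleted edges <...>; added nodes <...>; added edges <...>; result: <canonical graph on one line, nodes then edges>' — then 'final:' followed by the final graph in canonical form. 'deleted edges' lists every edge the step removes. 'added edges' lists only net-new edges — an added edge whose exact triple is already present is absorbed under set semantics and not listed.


step 1: rule r1; match: 0->7, 1->1, 2->0, 3->3, 4->11; deleted nodes 11; deleted edges (11,1,on); added nodes 18, 19; added edges (18,0,on); (19,3,on); result: nodes: 0:P, 1:P, 3:P, 7:t1, 9:t2, 13:tok, 15:tok, 16:tok, 17:tok, 18:tok, 19:tok edges: (1,7,in); (1,9,in); (7,0,out); (7,3,out); (9,0,out); (9,3,out); (13,3,on); (15,3,on); (16,1,on); (17,3,on); (18,0,on); (19,3,on)
step 2: rule r1; match: 0->7, 1->1, 2->0, 3->3, 4->16; deleted nodes 16; deleted edges (16,1,on); added nodes 20, 21; added edges (20,0,on); (21,3,on); result: nodes: 0:P, 1:P, 3:P, 7:t1, 9:t2, 13:tok, 15:tok, 17:tok, 18:tok, 19:tok, 20:tok, 21:tok edges: (1,7,in); (1,9,in); (7,0,out); (7,3,out); (9,0,out); (9,3,out); (13,3,on); (15,3,on); (17,3,on); (18,0,on); (19,3,on); (20,0,on); (21,3,on)
final:
nodes: 0:P, 1:P, 3:P, 7:t1, 9:t2, 13:tok, 15:tok, 17:tok, 18:tok, 19:tok, 20:tok, 21:tok
edges: (1,7,in); (1,9,in); (7,0,out); (7,3,out); (9,0,out); (9,3,out); (13,3,on); (15,3,on); (17,3,on); (18,0,on); (19,3,on); (20,0,on); (21,3,on)


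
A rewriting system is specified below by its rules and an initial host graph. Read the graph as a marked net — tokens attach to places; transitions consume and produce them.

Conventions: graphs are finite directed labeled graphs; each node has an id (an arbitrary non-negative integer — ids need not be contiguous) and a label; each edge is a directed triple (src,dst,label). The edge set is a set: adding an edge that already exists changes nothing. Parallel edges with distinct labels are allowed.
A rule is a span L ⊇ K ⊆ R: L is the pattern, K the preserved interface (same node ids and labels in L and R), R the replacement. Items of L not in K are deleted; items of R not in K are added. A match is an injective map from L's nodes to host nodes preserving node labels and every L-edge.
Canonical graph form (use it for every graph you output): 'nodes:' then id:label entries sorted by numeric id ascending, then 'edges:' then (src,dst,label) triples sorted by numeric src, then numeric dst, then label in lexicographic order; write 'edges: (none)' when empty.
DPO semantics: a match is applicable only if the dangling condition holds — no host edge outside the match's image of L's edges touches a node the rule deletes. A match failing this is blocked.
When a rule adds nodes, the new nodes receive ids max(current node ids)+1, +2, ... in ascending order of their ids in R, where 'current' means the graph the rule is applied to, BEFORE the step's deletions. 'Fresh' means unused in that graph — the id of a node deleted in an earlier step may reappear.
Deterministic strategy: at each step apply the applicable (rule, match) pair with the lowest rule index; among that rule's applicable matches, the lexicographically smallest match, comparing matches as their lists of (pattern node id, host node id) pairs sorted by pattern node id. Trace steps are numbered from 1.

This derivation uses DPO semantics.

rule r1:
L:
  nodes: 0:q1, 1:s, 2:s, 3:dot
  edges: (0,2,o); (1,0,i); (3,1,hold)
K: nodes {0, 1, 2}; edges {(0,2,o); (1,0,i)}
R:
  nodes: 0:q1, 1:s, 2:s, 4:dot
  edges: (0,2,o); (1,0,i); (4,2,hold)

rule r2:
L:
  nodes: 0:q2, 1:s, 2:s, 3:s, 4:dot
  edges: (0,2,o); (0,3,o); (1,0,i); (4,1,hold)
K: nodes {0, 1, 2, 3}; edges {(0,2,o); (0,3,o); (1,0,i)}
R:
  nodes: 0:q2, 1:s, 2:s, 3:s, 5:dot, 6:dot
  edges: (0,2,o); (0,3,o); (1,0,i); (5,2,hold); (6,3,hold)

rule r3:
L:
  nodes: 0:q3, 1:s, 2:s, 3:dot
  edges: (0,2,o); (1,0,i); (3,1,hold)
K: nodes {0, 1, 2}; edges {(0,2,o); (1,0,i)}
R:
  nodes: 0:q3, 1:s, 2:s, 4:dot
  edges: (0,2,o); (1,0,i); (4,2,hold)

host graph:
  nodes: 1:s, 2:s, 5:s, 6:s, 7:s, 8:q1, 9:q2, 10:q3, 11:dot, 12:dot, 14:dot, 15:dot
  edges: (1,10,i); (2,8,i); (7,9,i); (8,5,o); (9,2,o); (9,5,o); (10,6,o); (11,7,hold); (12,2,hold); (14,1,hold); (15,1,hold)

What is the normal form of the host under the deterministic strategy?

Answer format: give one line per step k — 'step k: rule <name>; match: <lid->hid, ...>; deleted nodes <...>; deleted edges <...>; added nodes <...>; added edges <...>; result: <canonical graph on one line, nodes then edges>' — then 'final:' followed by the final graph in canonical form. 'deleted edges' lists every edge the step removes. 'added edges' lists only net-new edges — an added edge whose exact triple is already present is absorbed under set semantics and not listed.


step 1: rule r1; match: 0->8, 1->2, 2->5, 3->12; deleted nodes 12; deleted edges (12,2,hold); added nodes 16; added edges (16,5,hold); result: nodes: 1:s, 2:s, 5:s, 6:s, 7:s, 8:q1, 9:q2, 10:q3, 11:dot, 14:dot, 15:dot, 16:dot edges: (1,10,i); (2,8,i); (7,9,i); (8,5,o); (9,2,o); (9,5,o); (10,6,o); (11,7,hold); (14,1,hold); (15,1,hold); (16,5,hold)
step 2: rule r2; match: 0->9, 1->7, 2->2, 3->5, 4->11; deleted nodes 11; deleted edges (11,7,hold); added nodes 17, 18; added edges (17,2,hold); (18,5,hold); result: nodes: 1:s, 2:s, 5:s, 6:s, 7:s, 8:q1, 9:q2, 10:q3, 14:dot, 15:dot, 16:dot, 17:dot, 18:dot edges: (1,10,i); (2,8,i); (7,9,i); (8,5,o); (9,2,o); (9,5,o); (10,6,o); (14,1,hold); (15,1,hold); (16,5,hold); (17,2,hold); (18,5,hold)
step 3: rule r1; match: 0->8, 1->2, 2->5, 3->17; deleted nodes 17; deleted edges (17,2,hold); added nodes 19; added edges (19,5,hold); result: nodes: 1:s, 2:s, 5:s, 6:s, 7:s, 8:q1, 9:q2, 10:q3, 14:dot, 15:dot, 16:dot, 18:dot, 19:dot edges: (1,10,i); (2,8,i); (7,9,i); (8,5,o); (9,2,o); (9,5,o); (10,6,o); (14,1,hold); (15,1,hold); (16,5,hold); (18,5,hold); (19,5,hold)
step 4: rule r3; match: 0->10, 1->1, 2->6, 3->14; deleted nodes 14; deleted edges (14,1,hold); added nodes 20; added edges (20,6,hold); result: nodes: 1:s, 2:s, 5:s, 6:s, 7:s, 8:q1, 9:q2, 10:q3, 15:dot, 16:dot, 18:dot, 19:dot, 20:dot edges: (1,10,i); (2,8,i); (7,9,i); (8,5,o); (9,2,o); (9,5,o); (10,6,o); (15,1,hold); (16,5,hold); (18,5,hold); (19,5,hold); (20,6,hold)
step 5: rule r3; match: 0->10, 1->1, 2->6, 3->15; deleted nodes 15; deleted edges (15,1,hold); added nodes 21; added edges (21,6,hold); result: nodes: 1:s, 2:s, 5:s, 6:s, 7:s, 8:q1, 9:q2, 10:q3, 16:dot, 18:dot, 19:dot, 20:dot, 21:dot edges: (1,10,i); (2,8,i); (7,9,i); (8,5,o); (9,2,o); (9,5,o); (10,6,o); (16,5,hold); (18,5,hold); (19,5,hold); (20,6,hold); (21,6,hold)
final:
nodes: 1:s, 2:s, 5:s, 6:s, 7:s, 8:q1, 9:q2, 10:q3, 16:dot, 18:dot, 19:dot, 20:dot, 21:dot
edges: (1,10,i); (2,8,i); (7,9,i); (8,5,o); (9,2,o); (9,5,o); (10,6,o); (16,5,hold); (18,5,hold); (19,5,hold); (20,6,hold); (21,6,hold)


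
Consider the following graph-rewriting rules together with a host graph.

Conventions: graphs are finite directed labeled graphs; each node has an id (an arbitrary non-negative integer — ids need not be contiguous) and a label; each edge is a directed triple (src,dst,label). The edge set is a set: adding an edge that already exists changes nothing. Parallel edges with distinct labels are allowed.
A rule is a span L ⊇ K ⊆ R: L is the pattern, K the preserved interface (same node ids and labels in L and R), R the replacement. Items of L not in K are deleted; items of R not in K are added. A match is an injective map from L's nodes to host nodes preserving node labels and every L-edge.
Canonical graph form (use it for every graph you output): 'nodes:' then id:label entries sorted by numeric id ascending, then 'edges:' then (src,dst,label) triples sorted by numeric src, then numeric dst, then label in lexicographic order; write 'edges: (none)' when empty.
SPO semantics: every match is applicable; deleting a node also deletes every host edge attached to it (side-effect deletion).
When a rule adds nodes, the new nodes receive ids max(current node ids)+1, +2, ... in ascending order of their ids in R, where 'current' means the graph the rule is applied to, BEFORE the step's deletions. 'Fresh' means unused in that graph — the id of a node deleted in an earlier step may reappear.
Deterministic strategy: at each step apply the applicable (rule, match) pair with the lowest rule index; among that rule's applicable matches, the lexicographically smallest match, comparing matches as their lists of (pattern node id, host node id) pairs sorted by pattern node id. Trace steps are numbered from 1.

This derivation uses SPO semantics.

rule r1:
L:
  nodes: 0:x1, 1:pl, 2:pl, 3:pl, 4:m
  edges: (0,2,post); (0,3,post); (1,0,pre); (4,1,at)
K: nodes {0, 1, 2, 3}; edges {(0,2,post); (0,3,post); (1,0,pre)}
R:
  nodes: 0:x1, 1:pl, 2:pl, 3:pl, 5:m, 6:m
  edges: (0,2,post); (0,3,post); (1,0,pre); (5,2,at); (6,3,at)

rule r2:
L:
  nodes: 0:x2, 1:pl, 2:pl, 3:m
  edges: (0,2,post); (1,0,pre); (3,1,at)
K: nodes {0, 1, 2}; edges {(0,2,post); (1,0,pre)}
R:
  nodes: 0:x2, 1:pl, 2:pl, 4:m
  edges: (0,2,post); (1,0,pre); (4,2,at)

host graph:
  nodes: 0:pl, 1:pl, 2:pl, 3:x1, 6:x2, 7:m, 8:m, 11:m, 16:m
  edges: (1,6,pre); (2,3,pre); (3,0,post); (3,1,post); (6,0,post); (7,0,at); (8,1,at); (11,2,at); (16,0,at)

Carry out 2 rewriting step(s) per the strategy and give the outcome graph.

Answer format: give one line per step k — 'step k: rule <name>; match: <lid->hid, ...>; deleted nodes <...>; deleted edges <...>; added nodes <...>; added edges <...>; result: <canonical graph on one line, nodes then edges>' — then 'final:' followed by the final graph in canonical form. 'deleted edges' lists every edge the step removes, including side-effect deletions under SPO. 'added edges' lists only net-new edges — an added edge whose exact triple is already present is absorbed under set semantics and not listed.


step 1: rule r1; match: 0->3, 1->2, 2->0, 3->1, 4->11; deleted nodes 11; deleted edges (11,2,at); added nodes 17, 18; added edges (17,0,at); (18,1,at); result: nodes: 0:pl, 1:pl, 2:pl, 3:x1, 6:x2, 7:m, 8:m, 16:m, 17:m, 18:m edges: (1,6,pre); (2,3,pre); (3,0,post); (3,1,post); (6,0,post); (7,0,at); (8,1,at); (16,0,at); (17,0,at); (18,1,at)
step 2: rule r2; match: 0->6, 1->1, 2->0, 3->8; deleted nodes 8; deleted edges (8,1,at); added nodes 19; added edges (19,0,at); result: nodes: 0:pl, 1:pl, 2:pl, 3:x1, 6:x2, 7:m, 16:m, 17:m, 18:m, 19:m edges: (1,6,pre); (2,3,pre); (3,0,post); (3,1,post); (6,0,post); (7,0,at); (16,0,at); (17,0,at); (18,1,at); (19,0,at)
final:
nodes: 0:pl, 1:pl, 2:pl, 3:x1, 6:x2, 7:m, 16:m, 17:m, 18:m, 19:m
edges: (1,6,pre); (2,3,pre); (3,0,post); (3,1,post); (6,0,post); (7,0,at); (16,0,at); (17,0,at); (18,1,at); (19,0,at)


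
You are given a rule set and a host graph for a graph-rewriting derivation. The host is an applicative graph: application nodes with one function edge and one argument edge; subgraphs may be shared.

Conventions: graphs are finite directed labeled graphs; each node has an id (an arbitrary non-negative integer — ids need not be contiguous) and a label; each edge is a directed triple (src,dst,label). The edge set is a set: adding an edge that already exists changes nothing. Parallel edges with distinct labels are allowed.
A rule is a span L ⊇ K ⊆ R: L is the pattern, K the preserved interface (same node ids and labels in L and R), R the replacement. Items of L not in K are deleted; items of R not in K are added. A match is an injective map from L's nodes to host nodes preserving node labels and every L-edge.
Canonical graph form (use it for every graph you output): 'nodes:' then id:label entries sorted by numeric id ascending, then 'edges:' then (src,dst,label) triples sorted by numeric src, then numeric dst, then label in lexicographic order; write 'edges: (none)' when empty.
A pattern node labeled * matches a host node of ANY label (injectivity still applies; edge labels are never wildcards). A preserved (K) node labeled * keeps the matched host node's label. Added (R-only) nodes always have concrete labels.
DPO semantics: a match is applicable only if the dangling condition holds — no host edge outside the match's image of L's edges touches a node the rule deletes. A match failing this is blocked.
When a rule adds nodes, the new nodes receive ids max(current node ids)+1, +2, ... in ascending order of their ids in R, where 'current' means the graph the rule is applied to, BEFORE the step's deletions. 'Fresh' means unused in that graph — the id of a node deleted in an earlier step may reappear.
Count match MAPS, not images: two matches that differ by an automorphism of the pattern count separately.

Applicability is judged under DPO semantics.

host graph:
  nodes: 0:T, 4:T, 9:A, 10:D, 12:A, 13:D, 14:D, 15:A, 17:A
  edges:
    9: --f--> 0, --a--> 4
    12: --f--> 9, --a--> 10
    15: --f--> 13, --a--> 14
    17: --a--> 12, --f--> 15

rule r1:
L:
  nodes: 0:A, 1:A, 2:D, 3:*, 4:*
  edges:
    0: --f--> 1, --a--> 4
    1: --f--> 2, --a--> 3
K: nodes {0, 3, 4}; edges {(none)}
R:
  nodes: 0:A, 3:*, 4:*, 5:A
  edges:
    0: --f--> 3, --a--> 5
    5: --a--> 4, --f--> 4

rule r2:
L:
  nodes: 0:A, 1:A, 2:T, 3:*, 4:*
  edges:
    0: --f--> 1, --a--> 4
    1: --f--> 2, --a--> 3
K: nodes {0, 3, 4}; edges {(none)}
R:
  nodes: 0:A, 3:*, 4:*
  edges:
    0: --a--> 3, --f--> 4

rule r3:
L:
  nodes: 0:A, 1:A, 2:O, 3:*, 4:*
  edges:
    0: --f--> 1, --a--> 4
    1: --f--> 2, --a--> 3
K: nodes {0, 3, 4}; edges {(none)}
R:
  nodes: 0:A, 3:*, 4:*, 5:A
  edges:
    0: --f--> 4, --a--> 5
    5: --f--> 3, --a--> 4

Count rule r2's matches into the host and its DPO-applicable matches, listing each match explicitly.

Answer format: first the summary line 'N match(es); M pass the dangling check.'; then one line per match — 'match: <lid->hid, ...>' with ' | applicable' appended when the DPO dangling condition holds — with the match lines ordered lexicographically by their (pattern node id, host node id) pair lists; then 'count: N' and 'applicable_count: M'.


1 match(es); 1 pass the dangling check.
match: 0->12, 1->9, 2->0, 3->4, 4->10 | applicable
count: 1
applicable_count: 1


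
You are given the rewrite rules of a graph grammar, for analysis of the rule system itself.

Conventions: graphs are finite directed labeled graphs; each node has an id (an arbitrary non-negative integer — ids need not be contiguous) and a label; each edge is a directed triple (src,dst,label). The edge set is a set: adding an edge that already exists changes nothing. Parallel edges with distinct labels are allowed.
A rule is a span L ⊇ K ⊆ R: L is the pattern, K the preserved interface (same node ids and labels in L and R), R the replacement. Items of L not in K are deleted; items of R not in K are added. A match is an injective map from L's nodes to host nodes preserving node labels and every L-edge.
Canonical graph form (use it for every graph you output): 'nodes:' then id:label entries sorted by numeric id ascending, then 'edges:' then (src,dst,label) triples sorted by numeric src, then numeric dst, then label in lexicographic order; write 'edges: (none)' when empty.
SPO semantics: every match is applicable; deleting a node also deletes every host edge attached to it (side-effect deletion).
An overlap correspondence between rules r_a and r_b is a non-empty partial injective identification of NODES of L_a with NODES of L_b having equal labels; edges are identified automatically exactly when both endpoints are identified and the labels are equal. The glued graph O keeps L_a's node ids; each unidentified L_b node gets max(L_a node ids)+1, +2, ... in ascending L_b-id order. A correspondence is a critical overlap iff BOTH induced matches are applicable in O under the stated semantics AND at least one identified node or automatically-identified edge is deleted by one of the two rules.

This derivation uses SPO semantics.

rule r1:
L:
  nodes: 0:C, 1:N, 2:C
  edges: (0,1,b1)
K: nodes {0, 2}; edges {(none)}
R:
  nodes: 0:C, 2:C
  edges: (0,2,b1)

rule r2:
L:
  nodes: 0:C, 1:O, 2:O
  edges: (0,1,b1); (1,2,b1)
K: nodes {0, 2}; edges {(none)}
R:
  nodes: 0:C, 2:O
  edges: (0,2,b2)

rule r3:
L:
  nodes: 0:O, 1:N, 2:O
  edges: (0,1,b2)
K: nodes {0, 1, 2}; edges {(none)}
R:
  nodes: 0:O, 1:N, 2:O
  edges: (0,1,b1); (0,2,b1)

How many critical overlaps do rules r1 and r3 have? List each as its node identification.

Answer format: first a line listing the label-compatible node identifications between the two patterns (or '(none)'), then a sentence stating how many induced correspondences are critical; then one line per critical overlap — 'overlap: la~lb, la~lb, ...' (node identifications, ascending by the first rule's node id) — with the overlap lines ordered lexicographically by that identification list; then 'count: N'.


label-compatible node identifications between L(r1) and L(r3): 1~1
1 of the induced correspondences is a critical overlap of r1 and r3.
overlap: 1~1
count: 1


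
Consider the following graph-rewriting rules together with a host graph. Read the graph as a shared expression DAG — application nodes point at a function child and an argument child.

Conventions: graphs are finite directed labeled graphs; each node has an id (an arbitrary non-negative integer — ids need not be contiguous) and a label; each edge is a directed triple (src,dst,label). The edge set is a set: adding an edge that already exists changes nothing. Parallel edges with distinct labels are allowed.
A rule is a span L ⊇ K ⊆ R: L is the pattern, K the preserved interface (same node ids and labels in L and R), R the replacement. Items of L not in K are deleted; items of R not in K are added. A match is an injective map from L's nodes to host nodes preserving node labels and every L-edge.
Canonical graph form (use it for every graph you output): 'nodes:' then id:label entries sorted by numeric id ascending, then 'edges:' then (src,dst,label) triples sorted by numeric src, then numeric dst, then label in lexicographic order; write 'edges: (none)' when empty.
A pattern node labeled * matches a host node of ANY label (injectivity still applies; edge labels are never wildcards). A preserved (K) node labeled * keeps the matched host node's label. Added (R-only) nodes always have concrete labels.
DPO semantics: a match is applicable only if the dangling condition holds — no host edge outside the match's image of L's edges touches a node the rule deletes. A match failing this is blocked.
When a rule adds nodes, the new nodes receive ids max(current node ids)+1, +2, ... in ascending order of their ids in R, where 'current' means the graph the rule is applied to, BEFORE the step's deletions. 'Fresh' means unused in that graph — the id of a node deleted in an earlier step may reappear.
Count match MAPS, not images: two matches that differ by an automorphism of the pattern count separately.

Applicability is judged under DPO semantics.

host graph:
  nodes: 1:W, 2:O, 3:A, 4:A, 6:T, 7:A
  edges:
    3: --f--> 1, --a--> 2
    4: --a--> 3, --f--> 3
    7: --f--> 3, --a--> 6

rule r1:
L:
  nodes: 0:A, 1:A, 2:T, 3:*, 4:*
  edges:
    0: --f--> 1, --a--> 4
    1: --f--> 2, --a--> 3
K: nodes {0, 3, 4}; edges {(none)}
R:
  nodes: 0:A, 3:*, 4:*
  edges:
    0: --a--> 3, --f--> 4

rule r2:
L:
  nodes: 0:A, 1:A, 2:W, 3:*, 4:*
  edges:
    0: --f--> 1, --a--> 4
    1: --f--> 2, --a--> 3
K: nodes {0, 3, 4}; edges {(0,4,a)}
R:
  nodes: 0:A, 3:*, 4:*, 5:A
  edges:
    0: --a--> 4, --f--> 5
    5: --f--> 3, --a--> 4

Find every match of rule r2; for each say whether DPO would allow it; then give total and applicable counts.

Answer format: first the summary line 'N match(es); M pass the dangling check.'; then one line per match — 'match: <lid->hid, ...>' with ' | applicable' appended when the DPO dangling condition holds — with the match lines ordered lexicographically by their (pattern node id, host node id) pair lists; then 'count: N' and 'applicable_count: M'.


1 match(es); 0 pass the dangling check.
match: 0->7, 1->3, 2->1, 3->2, 4->6
count: 1
applicable_count: 0


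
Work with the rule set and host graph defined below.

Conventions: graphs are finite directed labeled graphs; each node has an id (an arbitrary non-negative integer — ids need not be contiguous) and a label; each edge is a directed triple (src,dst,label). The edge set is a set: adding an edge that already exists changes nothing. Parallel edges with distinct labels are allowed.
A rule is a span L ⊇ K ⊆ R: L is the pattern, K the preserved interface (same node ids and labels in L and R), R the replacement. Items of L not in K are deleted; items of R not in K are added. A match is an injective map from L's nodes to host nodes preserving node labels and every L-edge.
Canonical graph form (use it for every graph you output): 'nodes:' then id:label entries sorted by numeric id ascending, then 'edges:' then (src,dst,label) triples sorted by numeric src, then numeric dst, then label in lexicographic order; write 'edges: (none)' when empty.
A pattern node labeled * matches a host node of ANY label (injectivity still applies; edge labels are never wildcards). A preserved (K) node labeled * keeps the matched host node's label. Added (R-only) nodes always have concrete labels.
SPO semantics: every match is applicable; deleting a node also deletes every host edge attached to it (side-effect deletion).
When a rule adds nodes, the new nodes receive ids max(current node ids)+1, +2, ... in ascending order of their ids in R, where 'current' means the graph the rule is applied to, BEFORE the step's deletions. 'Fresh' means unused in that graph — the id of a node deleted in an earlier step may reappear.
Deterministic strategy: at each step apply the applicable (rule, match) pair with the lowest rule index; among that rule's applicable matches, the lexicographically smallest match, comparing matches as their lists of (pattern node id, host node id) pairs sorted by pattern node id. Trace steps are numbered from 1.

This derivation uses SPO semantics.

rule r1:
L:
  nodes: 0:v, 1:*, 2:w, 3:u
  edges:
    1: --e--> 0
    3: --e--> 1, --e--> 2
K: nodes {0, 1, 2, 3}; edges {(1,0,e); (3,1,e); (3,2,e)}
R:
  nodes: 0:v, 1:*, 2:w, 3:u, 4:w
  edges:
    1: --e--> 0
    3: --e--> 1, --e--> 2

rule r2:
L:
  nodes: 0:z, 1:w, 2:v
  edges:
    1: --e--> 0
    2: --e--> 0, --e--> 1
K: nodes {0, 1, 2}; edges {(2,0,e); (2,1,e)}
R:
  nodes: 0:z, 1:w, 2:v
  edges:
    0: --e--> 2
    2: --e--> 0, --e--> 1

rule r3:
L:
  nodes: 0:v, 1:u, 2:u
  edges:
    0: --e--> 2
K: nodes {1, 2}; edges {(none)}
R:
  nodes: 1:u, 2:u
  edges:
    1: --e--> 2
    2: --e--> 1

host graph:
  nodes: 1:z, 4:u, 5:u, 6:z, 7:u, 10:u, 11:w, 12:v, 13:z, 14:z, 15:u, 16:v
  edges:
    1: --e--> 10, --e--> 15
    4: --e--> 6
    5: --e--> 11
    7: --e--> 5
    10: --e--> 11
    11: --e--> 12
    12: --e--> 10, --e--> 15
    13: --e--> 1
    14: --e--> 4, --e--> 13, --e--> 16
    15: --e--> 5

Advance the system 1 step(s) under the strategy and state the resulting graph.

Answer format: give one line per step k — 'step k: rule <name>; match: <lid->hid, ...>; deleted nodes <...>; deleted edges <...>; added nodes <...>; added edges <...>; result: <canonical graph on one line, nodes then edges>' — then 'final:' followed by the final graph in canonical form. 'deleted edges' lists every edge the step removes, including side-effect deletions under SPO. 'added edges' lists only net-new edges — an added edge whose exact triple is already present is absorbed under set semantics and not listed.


step 1: rule r3; match: 0->12, 1->4, 2->10; deleted nodes 12; deleted edges (11,12,e); (12,10,e); (12,15,e); added nodes (none); added edges (4,10,e); (10,4,e); result: nodes: 1:z, 4:u, 5:u, 6:z, 7:u, 10:u, 11:w, 13:z, 14:z, 15:u, 16:v edges: (1,10,e); (1,15,e); (4,6,e); (4,10,e); (5,11,e); (7,5,e); (10,4,e); (10,11,e); (13,1,e); (14,4,e); (14,13,e); (14,16,e); (15,5,e)
final:
nodes: 1:z, 4:u, 5:u, 6:z, 7:u, 10:u, 11:w, 13:z, 14:z, 15:u, 16:v
edges: (1,10,e); (1,15,e); (4,6,e); (4,10,e); (5,11,e); (7,5,e); (10,4,e); (10,11,e); (13,1,e); (14,4,e); (14,13,e); (14,16,e); (15,5,e)


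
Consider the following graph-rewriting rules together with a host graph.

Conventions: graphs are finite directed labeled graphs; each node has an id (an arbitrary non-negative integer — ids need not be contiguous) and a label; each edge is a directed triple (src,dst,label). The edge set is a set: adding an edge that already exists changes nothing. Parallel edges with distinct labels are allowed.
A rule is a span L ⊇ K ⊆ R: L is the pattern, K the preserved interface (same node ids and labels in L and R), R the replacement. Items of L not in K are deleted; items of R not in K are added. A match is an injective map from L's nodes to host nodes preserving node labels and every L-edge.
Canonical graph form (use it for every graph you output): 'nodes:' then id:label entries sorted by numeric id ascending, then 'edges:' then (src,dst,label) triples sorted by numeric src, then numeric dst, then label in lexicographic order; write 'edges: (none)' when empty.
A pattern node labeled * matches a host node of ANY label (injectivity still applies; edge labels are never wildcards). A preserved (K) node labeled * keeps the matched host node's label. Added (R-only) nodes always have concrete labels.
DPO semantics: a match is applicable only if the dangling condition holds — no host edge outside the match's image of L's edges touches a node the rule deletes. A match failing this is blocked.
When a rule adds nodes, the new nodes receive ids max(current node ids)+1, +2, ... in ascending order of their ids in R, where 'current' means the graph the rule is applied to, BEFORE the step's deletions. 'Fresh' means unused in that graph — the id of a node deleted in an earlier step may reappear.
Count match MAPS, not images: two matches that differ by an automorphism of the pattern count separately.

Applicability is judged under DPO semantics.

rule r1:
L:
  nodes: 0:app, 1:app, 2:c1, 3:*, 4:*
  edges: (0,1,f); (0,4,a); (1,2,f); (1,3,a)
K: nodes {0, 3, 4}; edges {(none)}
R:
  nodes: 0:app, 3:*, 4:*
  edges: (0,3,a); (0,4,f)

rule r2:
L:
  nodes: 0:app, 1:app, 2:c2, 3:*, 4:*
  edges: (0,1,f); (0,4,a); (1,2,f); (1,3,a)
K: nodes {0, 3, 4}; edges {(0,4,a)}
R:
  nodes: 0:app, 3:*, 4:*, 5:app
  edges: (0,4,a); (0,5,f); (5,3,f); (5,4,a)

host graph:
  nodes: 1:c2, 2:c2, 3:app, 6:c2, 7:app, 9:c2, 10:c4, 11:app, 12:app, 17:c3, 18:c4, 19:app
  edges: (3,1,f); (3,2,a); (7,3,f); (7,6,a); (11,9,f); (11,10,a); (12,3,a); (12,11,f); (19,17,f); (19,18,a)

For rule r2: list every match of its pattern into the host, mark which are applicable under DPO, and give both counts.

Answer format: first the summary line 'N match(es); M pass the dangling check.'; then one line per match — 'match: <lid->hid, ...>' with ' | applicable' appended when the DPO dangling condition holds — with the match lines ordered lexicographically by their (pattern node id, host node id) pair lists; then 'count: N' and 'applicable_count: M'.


2 match(es); 1 pass the dangling check.
match: 0->7, 1->3, 2->1, 3->2, 4->6
match: 0->12, 1->11, 2->9, 3->10, 4->3 | applicable
count: 2
applicable_count: 1


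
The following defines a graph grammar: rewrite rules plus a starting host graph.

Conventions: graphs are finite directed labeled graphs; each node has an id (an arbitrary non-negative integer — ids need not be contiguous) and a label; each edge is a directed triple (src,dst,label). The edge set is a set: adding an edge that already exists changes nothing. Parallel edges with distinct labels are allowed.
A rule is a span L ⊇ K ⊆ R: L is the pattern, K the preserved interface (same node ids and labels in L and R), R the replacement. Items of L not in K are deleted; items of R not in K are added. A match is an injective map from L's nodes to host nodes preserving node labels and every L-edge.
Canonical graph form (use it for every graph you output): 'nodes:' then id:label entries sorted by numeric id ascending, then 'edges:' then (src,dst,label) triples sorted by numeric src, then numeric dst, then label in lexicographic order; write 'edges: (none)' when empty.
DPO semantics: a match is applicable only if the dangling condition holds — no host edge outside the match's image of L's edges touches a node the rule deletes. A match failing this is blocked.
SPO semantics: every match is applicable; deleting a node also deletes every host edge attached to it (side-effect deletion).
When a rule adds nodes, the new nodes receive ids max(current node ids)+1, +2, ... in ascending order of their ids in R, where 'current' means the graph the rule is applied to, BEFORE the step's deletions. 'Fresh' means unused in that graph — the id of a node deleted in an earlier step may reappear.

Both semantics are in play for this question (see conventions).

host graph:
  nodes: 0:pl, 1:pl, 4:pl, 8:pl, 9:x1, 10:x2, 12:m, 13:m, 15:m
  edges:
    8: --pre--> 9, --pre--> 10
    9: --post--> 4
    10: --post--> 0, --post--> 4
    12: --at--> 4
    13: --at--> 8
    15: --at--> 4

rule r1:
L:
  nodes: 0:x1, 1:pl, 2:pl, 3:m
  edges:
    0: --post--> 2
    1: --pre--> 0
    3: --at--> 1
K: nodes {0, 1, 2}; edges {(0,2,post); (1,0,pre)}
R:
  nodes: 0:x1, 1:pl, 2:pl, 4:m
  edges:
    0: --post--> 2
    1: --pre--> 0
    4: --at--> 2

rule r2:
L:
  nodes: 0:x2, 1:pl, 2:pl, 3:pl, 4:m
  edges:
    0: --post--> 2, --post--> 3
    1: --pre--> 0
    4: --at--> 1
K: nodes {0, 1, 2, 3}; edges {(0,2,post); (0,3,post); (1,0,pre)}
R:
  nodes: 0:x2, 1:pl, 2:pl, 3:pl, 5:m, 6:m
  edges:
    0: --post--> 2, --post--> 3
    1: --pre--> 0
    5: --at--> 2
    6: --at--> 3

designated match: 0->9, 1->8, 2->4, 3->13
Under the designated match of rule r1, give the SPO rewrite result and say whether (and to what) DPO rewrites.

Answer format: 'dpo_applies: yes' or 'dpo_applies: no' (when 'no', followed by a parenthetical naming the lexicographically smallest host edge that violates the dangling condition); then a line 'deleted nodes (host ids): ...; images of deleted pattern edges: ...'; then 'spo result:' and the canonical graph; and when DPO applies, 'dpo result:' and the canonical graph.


dpo_applies: yes
deleted nodes (host ids): 13; images of deleted pattern edges: (13,8,at)
spo result:
nodes: 0:pl, 1:pl, 4:pl, 8:pl, 9:x1, 10:x2, 12:m, 15:m, 16:m
edges: (8,9,pre); (8,10,pre); (9,4,post); (10,0,post); (10,4,post); (12,4,at); (15,4,at); (16,4,at)
dpo result:
nodes: 0:pl, 1:pl, 4:pl, 8:pl, 9:x1, 10:x2, 12:m, 15:m, 16:m
edges: (8,9,pre); (8,10,pre); (9,4,post); (10,0,post); (10,4,post); (12,4,at); (15,4,at); (16,4,at)


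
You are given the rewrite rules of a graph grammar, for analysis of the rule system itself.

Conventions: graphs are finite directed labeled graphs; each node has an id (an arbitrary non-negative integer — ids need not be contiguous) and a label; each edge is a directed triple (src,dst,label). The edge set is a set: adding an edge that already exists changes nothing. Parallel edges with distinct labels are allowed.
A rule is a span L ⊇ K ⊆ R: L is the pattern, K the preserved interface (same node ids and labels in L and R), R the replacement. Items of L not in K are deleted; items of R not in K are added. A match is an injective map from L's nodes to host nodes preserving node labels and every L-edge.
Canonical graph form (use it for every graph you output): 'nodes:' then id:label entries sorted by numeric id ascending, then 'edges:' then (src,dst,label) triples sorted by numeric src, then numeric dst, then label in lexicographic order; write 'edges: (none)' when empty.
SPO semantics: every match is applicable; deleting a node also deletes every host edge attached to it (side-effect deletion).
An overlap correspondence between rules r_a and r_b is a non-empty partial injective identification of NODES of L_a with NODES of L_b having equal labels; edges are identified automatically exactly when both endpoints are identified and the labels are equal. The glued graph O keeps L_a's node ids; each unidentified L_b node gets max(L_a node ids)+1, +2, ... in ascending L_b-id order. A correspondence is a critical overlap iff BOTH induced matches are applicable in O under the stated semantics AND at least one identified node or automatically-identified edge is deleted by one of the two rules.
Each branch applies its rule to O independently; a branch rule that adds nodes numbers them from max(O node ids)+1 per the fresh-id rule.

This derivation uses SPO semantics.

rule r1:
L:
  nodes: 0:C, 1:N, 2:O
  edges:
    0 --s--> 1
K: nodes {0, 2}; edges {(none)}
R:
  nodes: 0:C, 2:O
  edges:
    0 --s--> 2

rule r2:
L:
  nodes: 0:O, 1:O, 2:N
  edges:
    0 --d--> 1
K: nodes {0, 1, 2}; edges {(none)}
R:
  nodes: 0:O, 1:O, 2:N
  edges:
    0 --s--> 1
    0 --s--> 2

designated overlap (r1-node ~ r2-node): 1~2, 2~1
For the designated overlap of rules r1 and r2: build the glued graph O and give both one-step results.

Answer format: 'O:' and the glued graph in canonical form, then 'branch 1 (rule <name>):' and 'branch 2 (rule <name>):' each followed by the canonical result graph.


O:
nodes: 0:C, 1:N, 2:O, 3:O
edges: (0,1,s); (3,2,d)
branch 1 (rule r1):
nodes: 0:C, 2:O, 3:O
edges: (0,2,s); (3,2,d)
branch 2 (rule r2):
nodes: 0:C, 1:N, 2:O, 3:O
edges: (0,1,s); (3,1,s); (3,2,s)


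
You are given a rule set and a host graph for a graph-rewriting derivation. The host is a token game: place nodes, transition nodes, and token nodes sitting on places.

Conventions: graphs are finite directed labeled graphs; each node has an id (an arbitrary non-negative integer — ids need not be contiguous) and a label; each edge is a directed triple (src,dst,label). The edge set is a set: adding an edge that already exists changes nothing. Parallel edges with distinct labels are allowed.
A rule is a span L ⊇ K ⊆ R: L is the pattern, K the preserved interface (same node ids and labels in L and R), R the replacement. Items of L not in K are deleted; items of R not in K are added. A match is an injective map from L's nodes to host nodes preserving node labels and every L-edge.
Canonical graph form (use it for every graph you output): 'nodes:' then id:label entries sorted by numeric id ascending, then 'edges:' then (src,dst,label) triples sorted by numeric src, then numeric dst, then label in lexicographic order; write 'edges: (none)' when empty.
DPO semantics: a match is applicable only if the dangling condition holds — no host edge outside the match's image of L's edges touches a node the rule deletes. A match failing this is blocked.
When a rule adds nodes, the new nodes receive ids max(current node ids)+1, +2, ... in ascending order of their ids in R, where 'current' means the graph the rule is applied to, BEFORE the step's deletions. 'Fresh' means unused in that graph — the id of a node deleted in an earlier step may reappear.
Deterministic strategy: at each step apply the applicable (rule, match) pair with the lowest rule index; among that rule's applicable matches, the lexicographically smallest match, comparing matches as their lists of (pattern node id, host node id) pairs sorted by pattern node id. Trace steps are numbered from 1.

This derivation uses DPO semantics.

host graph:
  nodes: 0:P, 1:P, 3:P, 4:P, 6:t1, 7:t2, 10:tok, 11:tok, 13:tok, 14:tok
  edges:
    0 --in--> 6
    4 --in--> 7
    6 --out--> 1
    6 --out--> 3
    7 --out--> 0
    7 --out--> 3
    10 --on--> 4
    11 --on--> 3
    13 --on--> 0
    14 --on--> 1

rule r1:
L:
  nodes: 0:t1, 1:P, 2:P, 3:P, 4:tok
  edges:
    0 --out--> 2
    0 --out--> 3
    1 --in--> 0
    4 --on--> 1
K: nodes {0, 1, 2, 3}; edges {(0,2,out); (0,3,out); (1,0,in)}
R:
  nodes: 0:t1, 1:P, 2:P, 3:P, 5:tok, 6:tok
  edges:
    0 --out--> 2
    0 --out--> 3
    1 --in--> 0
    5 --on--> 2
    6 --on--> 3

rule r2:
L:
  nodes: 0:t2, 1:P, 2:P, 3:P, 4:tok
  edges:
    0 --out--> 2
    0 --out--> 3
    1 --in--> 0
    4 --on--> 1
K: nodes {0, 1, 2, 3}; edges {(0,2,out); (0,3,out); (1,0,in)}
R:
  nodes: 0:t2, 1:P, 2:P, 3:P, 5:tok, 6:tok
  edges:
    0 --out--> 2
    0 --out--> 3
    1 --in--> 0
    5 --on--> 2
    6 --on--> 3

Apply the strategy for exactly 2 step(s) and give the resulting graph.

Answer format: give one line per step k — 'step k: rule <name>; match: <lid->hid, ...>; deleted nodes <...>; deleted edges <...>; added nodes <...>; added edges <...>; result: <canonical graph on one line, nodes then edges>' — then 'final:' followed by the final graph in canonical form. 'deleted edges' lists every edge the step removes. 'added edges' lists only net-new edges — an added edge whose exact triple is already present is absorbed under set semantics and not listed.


step 1: rule r1; match: 0->6, 1->0, 2->1, 3->3, 4->13; deleted nodes 13; deleted edges (13,0,on); added nodes 15, 16; added edges (15,1,on); (16,3,on); result: nodes: 0:P, 1:P, 3:P, 4:P, 6:t1, 7:t2, 10:tok, 11:tok, 14:tok, 15:tok, 16:tok edges: (0,6,in); (4,7,in); (6,1,out); (6,3,out); (7,0,out); (7,3,out); (10,4,on); (11,3,on); (14,1,on); (15,1,on); (16,3,on)
step 2: rule r2; match: 0->7, 1->4, 2->0, 3->3, 4->10; deleted nodes 10; deleted edges (10,4,on); added nodes 17, 18; added edges (17,0,on); (18,3,on); result: nodes: 0:P, 1:P, 3:P, 4:P, 6:t1, 7:t2, 11:tok, 14:tok, 15:tok, 16:tok, 17:tok, 18:tok edges: (0,6,in); (4,7,in); (6,1,out); (6,3,out); (7,0,out); (7,3,out); (11,3,on); (14,1,on); (15,1,on); (16,3,on); (17,0,on); (18,3,on)
final:
nodes: 0:P, 1:P, 3:P, 4:P, 6:t1, 7:t2, 11:tok, 14:tok, 15:tok, 16:tok, 17:tok, 18:tok
edges: (0,6,in); (4,7,in); (6,1,out); (6,3,out); (7,0,out); (7,3,out); (11,3,on); (14,1,on); (15,1,on); (16,3,on); (17,0,on); (18,3,on)


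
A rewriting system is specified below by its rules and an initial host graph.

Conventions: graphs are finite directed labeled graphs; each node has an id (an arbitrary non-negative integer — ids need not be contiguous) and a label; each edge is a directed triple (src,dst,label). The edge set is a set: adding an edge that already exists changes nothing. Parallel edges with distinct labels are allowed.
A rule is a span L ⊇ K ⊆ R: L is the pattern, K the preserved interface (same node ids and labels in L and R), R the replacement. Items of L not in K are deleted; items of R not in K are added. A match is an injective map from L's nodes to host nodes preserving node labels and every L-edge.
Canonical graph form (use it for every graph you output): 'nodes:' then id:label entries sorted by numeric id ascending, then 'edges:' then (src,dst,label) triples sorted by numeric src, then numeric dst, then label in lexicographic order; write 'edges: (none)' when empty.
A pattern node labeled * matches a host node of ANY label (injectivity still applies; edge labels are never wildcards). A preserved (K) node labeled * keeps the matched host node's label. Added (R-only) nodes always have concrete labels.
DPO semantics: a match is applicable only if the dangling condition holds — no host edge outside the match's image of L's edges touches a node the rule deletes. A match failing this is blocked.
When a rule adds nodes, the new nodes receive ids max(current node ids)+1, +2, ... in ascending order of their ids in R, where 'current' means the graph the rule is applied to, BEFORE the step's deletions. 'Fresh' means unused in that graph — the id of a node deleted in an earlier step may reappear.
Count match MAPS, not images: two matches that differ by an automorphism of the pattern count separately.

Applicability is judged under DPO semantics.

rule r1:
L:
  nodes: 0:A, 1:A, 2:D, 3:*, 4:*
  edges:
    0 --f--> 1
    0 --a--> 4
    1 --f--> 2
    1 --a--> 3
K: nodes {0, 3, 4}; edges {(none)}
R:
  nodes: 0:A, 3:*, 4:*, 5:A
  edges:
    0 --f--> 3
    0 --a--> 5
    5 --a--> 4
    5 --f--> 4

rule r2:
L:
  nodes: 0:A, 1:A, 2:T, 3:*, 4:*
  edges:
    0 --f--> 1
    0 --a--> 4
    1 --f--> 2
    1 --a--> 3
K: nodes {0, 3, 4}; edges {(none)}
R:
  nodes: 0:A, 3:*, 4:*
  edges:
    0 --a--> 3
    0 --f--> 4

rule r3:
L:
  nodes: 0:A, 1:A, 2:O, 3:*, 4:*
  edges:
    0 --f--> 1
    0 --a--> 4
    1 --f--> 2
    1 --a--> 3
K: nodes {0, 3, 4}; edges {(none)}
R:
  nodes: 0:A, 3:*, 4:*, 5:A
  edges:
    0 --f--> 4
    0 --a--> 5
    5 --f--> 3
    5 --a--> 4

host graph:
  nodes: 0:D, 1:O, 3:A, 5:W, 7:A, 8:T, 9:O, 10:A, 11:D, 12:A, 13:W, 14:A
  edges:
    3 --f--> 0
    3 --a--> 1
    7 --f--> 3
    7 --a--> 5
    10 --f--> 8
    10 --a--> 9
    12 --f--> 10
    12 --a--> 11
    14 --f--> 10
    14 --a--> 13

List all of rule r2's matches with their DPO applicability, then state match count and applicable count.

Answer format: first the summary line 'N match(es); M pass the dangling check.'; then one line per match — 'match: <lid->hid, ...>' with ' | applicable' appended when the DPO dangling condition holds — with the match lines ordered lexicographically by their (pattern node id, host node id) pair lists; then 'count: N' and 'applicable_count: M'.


2 match(es); 0 pass the dangling check.
match: 0->12, 1->10, 2->8, 3->9, 4->11
match: 0->14, 1->10, 2->8, 3->9, 4->13
count: 2
applicable_count: 0
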